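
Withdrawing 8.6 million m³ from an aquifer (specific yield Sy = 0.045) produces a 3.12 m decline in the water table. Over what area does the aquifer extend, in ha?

A ≈ 6130 ha

ΔV = 8.6 million m³ = 8.6 × 10^6 m³
A = ΔV / (Sy × Δh) = 8.6 × 10^6 / (0.045 × 3.12) = 6.125 × 10^7 m²
A = 6.125 × 10^7 m² = 6125 ha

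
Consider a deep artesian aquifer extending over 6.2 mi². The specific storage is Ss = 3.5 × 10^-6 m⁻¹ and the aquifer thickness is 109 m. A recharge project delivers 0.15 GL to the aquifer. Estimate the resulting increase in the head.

S = Ss × b = 3.5 × 10^-6 m⁻¹ × 109 m = 3.815 × 10^-4
A = 6.2 mi² = 1.606 × 10^7 m²
ΔV = 0.15 GL = 1.5 × 10^5 m³
Δh = ΔV / (S × A) = 1.5 × 10^5 m³ / (3.815 × 10^-4 × 1.606 × 10^7 m²) = 24.49 m

Δh ≈ 24.5 m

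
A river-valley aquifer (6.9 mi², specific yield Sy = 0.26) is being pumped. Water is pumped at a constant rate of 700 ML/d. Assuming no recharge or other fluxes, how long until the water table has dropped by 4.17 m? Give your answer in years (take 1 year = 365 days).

t ≈ 0.0758 years

A = 6.9 mi² = 1.787 × 10^7 m²
ΔV = Sy × A × Δh = 0.26 × 1.787 × 10^7 × 4.17 = 1.938 × 10^7 m³
Q = 700 ML/d = 7 × 10^5 m³/d
t = ΔV / Q = 1.938 × 10^7 m³ / 7 × 10^5 m³/d = 27.68 d
t = 27.68 d ≈ 0.07583 years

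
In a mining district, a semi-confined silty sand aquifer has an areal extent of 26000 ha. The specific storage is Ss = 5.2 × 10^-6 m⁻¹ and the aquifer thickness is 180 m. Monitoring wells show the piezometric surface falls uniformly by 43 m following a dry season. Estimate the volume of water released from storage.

ΔV ≈ 1.05 × 10^7 m³

S = Ss × b = 5.2 × 10^-6 m⁻¹ × 180 m = 9.36 × 10^-4
A = 26000 ha = 2.6 × 10^8 m²
ΔV = S × A × Δh = 9.36 × 10^-4 × 2.6 × 10^8 m² × 43 m = 1.046 × 10^7 m³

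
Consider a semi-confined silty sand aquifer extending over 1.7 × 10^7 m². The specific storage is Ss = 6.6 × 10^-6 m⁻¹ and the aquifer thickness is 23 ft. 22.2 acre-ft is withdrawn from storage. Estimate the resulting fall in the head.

Δh ≈ 34.8 m

b = 23 ft = 7.01 m
S = Ss × b = 6.6 × 10^-6 m⁻¹ × 7.01 m = 4.627 × 10^-5
ΔV = 22.2 acre-ft = 27380 m³
Δh = ΔV / (S × A) = 27380 m³ / (4.627 × 10^-5 × 1.7 × 10^7 m²) = 34.81 m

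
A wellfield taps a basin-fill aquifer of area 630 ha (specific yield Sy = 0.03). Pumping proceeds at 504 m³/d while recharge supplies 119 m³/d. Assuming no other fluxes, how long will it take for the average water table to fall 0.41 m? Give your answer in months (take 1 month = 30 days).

A = 630 ha = 6.3 × 10^6 m²
ΔV = Sy × A × Δh = 0.03 × 6.3 × 10^6 × 0.41 = 77490 m³
Net withdrawal = 504 − 119 = 385 m³/d
t = ΔV / Q = 77490 m³ / 385 m³/d = 201.3 d
t = 201.3 d ≈ 6.709 months

t ≈ 6.71 months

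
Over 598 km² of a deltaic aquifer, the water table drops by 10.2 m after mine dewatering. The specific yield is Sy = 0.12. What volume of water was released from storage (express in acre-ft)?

ΔV ≈ 5.93 × 10^5 acre-ft

A = 598 km² = 5.98 × 10^8 m²
ΔV = Sy × A × Δh = 0.12 × 5.98 × 10^8 m² × 10.2 m = 7.32 × 10^8 m³
ΔV = 7.32 × 10^8 m³ = 5.934 × 10^5 acre-ft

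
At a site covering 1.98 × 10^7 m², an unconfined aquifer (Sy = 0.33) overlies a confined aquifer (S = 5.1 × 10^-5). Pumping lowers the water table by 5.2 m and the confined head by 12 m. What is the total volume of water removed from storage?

Unconfined: ΔV_u = Sy × A × Δh_u = 0.33 × 1.98 × 10^7 × 5.2 = 3.398 × 10^7 m³
Confined: ΔV_c = S × A × Δh_c = 5.1 × 10^-5 × 1.98 × 10^7 × 12 = 12120 m³
Total ΔV = 3.398 × 10^7 + 12120 = 3.399 × 10^7 m³

ΔV ≈ 3.4 × 10^7 m³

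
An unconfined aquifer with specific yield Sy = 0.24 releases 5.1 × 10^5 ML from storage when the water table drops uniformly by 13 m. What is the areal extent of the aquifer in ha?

A ≈ 16300 ha

ΔV = 5.1 × 10^5 ML = 5.1 × 10^8 m³
A = ΔV / (Sy × Δh) = 5.1 × 10^8 / (0.24 × 13) = 1.635 × 10^8 m²
A = 1.635 × 10^8 m² = 16350 ha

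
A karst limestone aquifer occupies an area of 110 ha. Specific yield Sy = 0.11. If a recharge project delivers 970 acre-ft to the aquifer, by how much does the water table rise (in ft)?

Δh ≈ 32.4 ft

A = 110 ha = 1.1 × 10^6 m²
ΔV = 970 acre-ft = 1.196 × 10^6 m³
Δh = ΔV / (Sy × A) = 1.196 × 10^6 m³ / (0.11 × 1.1 × 10^6 m²) = 9.888 m
Δh = 9.888 m = 32.44 ft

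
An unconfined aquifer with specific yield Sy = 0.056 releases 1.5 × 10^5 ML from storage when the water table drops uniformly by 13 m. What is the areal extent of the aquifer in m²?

A ≈ 2.06 × 10^8 m²

ΔV = 1.5 × 10^5 ML = 1.5 × 10^8 m³
A = ΔV / (Sy × Δh) = 1.5 × 10^8 / (0.056 × 13) = 2.06 × 10^8 m²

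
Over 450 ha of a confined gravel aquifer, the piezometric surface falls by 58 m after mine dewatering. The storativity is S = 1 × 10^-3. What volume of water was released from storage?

A = 450 ha = 4.5 × 10^6 m²
ΔV = S × A × Δh = 0.001 × 4.5 × 10^6 m² × 58 m = 2.61 × 10^5 m³

ΔV ≈ 2.61 × 10^5 m³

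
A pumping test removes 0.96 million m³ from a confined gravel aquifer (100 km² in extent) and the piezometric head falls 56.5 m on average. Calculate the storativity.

S ≈ 1.7 × 10^-4

A = 100 km² = 1 × 10^8 m²
ΔV = 0.96 million m³ = 9.6 × 10^5 m³
S = ΔV / (A × Δh) = 9.6 × 10^5 m³ / (1 × 10^8 m² × 56.5 m) = 1.699 × 10^-4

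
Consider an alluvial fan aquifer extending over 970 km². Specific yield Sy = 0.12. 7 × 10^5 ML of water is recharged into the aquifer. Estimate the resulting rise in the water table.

A = 970 km² = 9.7 × 10^8 m²
ΔV = 7 × 10^5 ML = 7 × 10^8 m³
Δh = ΔV / (Sy × A) = 7 × 10^8 m³ / (0.12 × 9.7 × 10^8 m²) = 6.014 m

Δh ≈ 6.01 m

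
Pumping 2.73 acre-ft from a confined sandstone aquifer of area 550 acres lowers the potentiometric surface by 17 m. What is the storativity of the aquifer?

S ≈ 8.9 × 10^-5

A = 550 acres = 2.226 × 10^6 m²
ΔV = 2.73 acre-ft = 3367 m³
S = ΔV / (A × Δh) = 3367 m³ / (2.226 × 10^6 m² × 17 m) = 8.9 × 10^-5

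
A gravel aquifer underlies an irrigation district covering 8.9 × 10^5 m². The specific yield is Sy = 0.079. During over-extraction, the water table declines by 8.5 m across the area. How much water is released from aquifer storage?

ΔV ≈ 5.98 × 10^5 m³

ΔV = Sy × A × Δh = 0.079 × 8.9 × 10^5 m² × 8.5 m = 5.976 × 10^5 m³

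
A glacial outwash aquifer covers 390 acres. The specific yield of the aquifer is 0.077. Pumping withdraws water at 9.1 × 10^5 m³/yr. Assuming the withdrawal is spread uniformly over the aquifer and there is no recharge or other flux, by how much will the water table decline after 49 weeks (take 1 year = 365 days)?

A = 390 acres = 1.578 × 10^6 m²
Q = 9.1 × 10^5 m³/yr = 2493 m³/d
t = 49 weeks = 343 d
ΔV = Q × t = 2493 m³/d × 343 d = 8.552 × 10^5 m³
Δh = ΔV / (Sy × A) = 8.552 × 10^5 / (0.077 × 1.578 × 10^6) = 7.037 m

Δh ≈ 7.04 m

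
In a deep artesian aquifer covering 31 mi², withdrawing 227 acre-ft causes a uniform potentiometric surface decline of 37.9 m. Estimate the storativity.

S ≈ 9.2 × 10^-5

A = 31 mi² = 8.029 × 10^7 m²
ΔV = 227 acre-ft = 2.8 × 10^5 m³
S = ΔV / (A × Δh) = 2.8 × 10^5 m³ / (8.029 × 10^7 m² × 37.9 m) = 9.202 × 10^-5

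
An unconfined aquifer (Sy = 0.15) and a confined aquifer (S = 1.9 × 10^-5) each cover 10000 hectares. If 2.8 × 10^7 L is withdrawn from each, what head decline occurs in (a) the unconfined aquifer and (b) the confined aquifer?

A = 10000 hectares = 1 × 10^8 m²
ΔV = 2.8 × 10^7 L = 28000 m³
Unconfined: Δh_u = ΔV/(Sy·A) = 28000/(0.15 × 1 × 10^8) = 0.001867 m
Confined: Δh_c = ΔV/(S·A) = 28000/(1.9 × 10^-5 × 1 × 10^8) = 14.74 m

Δh_u ≈ 0.00187 m; Δh_c ≈ 14.7 m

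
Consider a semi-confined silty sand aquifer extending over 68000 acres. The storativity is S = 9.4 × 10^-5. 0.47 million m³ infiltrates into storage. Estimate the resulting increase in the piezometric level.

Δh ≈ 18.2 m

A = 68000 acres = 2.752 × 10^8 m²
ΔV = 0.47 million m³ = 4.7 × 10^5 m³
Δh = ΔV / (S × A) = 4.7 × 10^5 m³ / (9.4 × 10^-5 × 2.752 × 10^8 m²) = 18.17 m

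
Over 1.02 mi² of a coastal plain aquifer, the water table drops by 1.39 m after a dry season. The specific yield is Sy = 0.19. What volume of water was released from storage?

ΔV ≈ 6.98 × 10^5 m³

A = 1.02 mi² = 2.642 × 10^6 m²
ΔV = Sy × A × Δh = 0.19 × 2.642 × 10^6 m² × 1.39 m = 6.977 × 10^5 m³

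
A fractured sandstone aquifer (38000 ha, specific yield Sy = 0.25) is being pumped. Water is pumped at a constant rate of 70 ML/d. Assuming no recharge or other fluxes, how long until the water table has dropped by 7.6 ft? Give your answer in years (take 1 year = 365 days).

A = 38000 ha = 3.8 × 10^8 m²
Δh = 7.6 ft = 2.316 m
ΔV = Sy × A × Δh = 0.25 × 3.8 × 10^8 × 2.316 = 2.201 × 10^8 m³
Q = 70 ML/d = 70000 m³/d
t = ΔV / Q = 2.201 × 10^8 m³ / 70000 m³/d = 3144 d
t = 3144 d ≈ 8.613 years

t ≈ 8.61 years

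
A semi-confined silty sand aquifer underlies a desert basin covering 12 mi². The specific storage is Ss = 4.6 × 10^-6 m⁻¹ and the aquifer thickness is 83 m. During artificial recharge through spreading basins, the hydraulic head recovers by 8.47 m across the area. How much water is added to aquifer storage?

S = Ss × b = 4.6 × 10^-6 m⁻¹ × 83 m = 3.818 × 10^-4
A = 12 mi² = 3.108 × 10^7 m²
ΔV = S × A × Δh = 3.818 × 10^-4 × 3.108 × 10^7 m² × 8.47 m = 1.005 × 10^5 m³

ΔV ≈ 1.01 × 10^5 m³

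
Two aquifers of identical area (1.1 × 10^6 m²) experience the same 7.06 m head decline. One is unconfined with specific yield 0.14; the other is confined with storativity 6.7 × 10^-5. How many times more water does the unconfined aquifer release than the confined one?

ΔV_u / ΔV_c ≈ 2090

Unconfined: ΔV_u = Sy × A × Δh = 0.14 × 1.1 × 10^6 × 7.06 = 1.087 × 10^6 m³
Confined: ΔV_c = S × A × Δh = 6.7 × 10^-5 × 1.1 × 10^6 × 7.06 = 520.3 m³
Ratio = ΔV_u / ΔV_c = Sy / S = 0.14 / 6.7 × 10^-5 = 2090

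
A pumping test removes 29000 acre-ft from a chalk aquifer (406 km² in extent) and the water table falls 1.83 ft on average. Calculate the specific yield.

Sy ≈ 0.16

A = 406 km² = 4.06 × 10^8 m²
Δh = 1.83 ft = 0.5578 m
ΔV = 29000 acre-ft = 3.577 × 10^7 m³
Sy = ΔV / (A × Δh) = 3.577 × 10^7 m³ / (4.06 × 10^8 m² × 0.5578 m) = 0.158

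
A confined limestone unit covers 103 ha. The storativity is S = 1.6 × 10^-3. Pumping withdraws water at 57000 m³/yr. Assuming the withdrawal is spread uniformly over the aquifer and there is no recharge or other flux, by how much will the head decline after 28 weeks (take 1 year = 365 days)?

A = 103 ha = 1.03 × 10^6 m²
Q = 57000 m³/yr = 156.2 m³/d
t = 28 weeks = 196 d
ΔV = Q × t = 156.2 m³/d × 196 d = 30610 m³
Δh = ΔV / (S × A) = 30610 / (0.0016 × 1.03 × 10^6) = 18.57 m

Δh ≈ 18.6 m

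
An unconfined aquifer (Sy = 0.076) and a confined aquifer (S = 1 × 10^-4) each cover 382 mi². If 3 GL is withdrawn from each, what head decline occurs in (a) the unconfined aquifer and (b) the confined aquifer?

A = 382 mi² = 9.894 × 10^8 m²
ΔV = 3 GL = 3 × 10^6 m³
Unconfined: Δh_u = ΔV/(Sy·A) = 3 × 10^6/(0.076 × 9.894 × 10^8) = 0.0399 m
Confined: Δh_c = ΔV/(S·A) = 3 × 10^6/(1 × 10^-4 × 9.894 × 10^8) = 30.32 m

Δh_u ≈ 0.0399 m; Δh_c ≈ 30.3 m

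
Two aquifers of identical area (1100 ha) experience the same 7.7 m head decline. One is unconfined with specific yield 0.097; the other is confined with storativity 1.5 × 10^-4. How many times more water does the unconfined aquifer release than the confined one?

ΔV_u / ΔV_c ≈ 647

A = 1100 ha = 1.1 × 10^7 m²
Unconfined: ΔV_u = Sy × A × Δh = 0.097 × 1.1 × 10^7 × 7.7 = 8.216 × 10^6 m³
Confined: ΔV_c = S × A × Δh = 1.5 × 10^-4 × 1.1 × 10^7 × 7.7 = 12700 m³
Ratio = ΔV_u / ΔV_c = Sy / S = 0.097 / 1.5 × 10^-4 = 646.7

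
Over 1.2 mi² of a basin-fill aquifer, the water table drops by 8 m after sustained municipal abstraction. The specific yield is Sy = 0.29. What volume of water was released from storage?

ΔV ≈ 7.21 × 10^6 m³

A = 1.2 mi² = 3.108 × 10^6 m²
ΔV = Sy × A × Δh = 0.29 × 3.108 × 10^6 m² × 8 m = 7.211 × 10^6 m³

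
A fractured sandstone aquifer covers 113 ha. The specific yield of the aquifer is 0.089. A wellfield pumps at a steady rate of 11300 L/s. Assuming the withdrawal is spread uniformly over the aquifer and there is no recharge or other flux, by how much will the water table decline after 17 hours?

A = 113 ha = 1.13 × 10^6 m²
Q = 11300 L/s = 9.763 × 10^5 m³/d
t = 17 hours = 0.7083 d
ΔV = Q × t = 9.763 × 10^5 m³/d × 0.7083 d = 6.916 × 10^5 m³
Δh = ΔV / (Sy × A) = 6.916 × 10^5 / (0.089 × 1.13 × 10^6) = 6.876 m

Δh ≈ 6.88 m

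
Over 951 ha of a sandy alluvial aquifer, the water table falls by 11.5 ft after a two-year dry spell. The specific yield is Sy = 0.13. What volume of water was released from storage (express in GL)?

ΔV ≈ 4.33 GL

A = 951 ha = 9.51 × 10^6 m²
Δh = 11.5 ft = 3.505 m
ΔV = Sy × A × Δh = 0.13 × 9.51 × 10^6 m² × 3.505 m = 4.333 × 10^6 m³
ΔV = 4.333 × 10^6 m³ = 4.333 GL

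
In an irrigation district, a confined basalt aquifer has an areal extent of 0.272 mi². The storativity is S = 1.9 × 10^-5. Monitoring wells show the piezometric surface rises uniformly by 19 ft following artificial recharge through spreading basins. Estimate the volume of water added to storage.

A = 0.272 mi² = 7.045 × 10^5 m²
Δh = 19 ft = 5.791 m
ΔV = S × A × Δh = 1.9 × 10^-5 × 7.045 × 10^5 m² × 5.791 m = 77.52 m³

ΔV ≈ 77.5 m³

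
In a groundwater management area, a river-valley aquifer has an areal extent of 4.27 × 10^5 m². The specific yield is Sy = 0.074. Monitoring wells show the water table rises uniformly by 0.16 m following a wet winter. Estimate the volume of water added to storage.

ΔV = Sy × A × Δh = 0.074 × 4.27 × 10^5 m² × 0.16 m = 5056 m³

ΔV ≈ 5060 m³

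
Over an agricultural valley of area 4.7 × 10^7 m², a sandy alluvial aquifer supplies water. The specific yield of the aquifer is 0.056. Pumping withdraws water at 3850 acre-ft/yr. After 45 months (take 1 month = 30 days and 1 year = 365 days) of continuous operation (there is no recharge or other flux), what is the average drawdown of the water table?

Δh ≈ 6.67 m

Q = 3850 acre-ft/yr = 13010 m³/d
t = 45 months = 1350 d
ΔV = Q × t = 13010 m³/d × 1350 d = 1.756 × 10^7 m³
Δh = ΔV / (Sy × A) = 1.756 × 10^7 / (0.056 × 4.7 × 10^7) = 6.673 m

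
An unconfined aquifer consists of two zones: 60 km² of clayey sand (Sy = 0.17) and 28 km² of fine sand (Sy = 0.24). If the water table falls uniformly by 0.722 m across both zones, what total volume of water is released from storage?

ΔV ≈ 1.22 × 10^7 m³

A₁ = 60 km² = 6 × 10^7 m²; A₂ = 28 km² = 2.8 × 10^7 m²
ΔV₁ = 0.17 × 6 × 10^7 × 0.722 = 7.364 × 10^6 m³
ΔV₂ = 0.24 × 2.8 × 10^7 × 0.722 = 4.852 × 10^6 m³
ΔV = ΔV₁ + ΔV₂ = 1.222 × 10^7 m³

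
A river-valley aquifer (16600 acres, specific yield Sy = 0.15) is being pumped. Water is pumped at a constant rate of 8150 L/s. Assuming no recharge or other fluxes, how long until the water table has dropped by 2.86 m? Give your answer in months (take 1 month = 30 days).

t ≈ 1.36 months

A = 16600 acres = 6.718 × 10^7 m²
ΔV = Sy × A × Δh = 0.15 × 6.718 × 10^7 × 2.86 = 2.882 × 10^7 m³
Q = 8150 L/s = 7.042 × 10^5 m³/d
t = ΔV / Q = 2.882 × 10^7 m³ / 7.042 × 10^5 m³/d = 40.93 d
t = 40.93 d ≈ 1.364 months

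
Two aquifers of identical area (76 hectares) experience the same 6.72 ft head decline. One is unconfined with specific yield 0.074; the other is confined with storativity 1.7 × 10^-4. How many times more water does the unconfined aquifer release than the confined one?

A = 76 hectares = 7.6 × 10^5 m²
Δh = 6.72 ft = 2.048 m
Unconfined: ΔV_u = Sy × A × Δh = 0.074 × 7.6 × 10^5 × 2.048 = 1.152 × 10^5 m³
Confined: ΔV_c = S × A × Δh = 1.7 × 10^-4 × 7.6 × 10^5 × 2.048 = 264.6 m³
Ratio = ΔV_u / ΔV_c = Sy / S = 0.074 / 1.7 × 10^-4 = 435.3

ΔV_u / ΔV_c ≈ 435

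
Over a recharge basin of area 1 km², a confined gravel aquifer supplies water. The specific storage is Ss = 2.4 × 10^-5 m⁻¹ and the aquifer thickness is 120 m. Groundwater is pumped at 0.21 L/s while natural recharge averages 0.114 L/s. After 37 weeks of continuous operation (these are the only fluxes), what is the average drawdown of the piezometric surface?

Δh ≈ 0.746 m

S = Ss × b = 2.4 × 10^-5 m⁻¹ × 120 m = 2.88 × 10^-3
A = 1 km² = 1 × 10^6 m²
Net abstraction = 0.21 − 0.114 = 0.096 L/s
Q_net = 0.096 L/s = 8.294 m³/d
t = 37 weeks = 259 d
ΔV = Q × t = 8.294 m³/d × 259 d = 2148 m³
Δh = ΔV / (S × A) = 2148 / (0.00288 × 1 × 10^6) = 0.7459 m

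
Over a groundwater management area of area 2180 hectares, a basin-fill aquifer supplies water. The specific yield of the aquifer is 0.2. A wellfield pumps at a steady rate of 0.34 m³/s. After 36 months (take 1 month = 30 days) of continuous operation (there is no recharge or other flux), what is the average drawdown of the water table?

Δh ≈ 7.28 m

A = 2180 hectares = 2.18 × 10^7 m²
Q = 0.34 m³/s = 29380 m³/d
t = 36 months = 1080 d
ΔV = Q × t = 29380 m³/d × 1080 d = 3.173 × 10^7 m³
Δh = ΔV / (Sy × A) = 3.173 × 10^7 / (0.2 × 2.18 × 10^7) = 7.277 m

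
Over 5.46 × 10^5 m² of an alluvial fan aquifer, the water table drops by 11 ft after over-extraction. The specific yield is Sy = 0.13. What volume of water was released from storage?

ΔV ≈ 2.38 × 10^5 m³

Δh = 11 ft = 3.353 m
ΔV = Sy × A × Δh = 0.13 × 5.46 × 10^5 m² × 3.353 m = 2.38 × 10^5 m³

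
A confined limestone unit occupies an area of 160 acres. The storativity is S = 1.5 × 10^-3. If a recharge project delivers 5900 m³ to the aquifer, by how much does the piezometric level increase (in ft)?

A = 160 acres = 6.475 × 10^5 m²
Δh = ΔV / (S × A) = 5900 m³ / (0.0015 × 6.475 × 10^5 m²) = 6.075 m
Δh = 6.075 m = 19.93 ft

Δh ≈ 19.9 ft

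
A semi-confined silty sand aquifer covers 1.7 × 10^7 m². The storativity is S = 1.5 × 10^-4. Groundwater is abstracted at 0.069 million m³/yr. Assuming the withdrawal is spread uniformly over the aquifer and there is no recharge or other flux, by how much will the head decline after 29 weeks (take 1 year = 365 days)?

Q = 0.069 million m³/yr = 189 m³/d
t = 29 weeks = 203 d
ΔV = Q × t = 189 m³/d × 203 d = 38380 m³
Δh = ΔV / (S × A) = 38380 / (1.5 × 10^-4 × 1.7 × 10^7) = 15.05 m

Δh ≈ 15 m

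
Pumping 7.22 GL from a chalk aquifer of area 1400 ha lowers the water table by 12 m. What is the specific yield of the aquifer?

Sy ≈ 0.043

A = 1400 ha = 1.4 × 10^7 m²
ΔV = 7.22 GL = 7.22 × 10^6 m³
Sy = ΔV / (A × Δh) = 7.22 × 10^6 m³ / (1.4 × 10^7 m² × 12 m) = 0.04298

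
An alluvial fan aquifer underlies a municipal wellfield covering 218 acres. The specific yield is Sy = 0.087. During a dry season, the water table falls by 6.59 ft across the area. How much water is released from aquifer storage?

ΔV ≈ 1.54 × 10^5 m³

A = 218 acres = 8.822 × 10^5 m²
Δh = 6.59 ft = 2.009 m
ΔV = Sy × A × Δh = 0.087 × 8.822 × 10^5 m² × 2.009 m = 1.542 × 10^5 m³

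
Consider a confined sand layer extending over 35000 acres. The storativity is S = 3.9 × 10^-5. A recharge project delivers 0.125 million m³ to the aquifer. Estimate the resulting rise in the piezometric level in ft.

Δh ≈ 74.2 ft

A = 35000 acres = 1.416 × 10^8 m²
ΔV = 0.125 million m³ = 1.25 × 10^5 m³
Δh = ΔV / (S × A) = 1.25 × 10^5 m³ / (3.9 × 10^-5 × 1.416 × 10^8 m²) = 22.63 m
Δh = 22.63 m = 74.24 ft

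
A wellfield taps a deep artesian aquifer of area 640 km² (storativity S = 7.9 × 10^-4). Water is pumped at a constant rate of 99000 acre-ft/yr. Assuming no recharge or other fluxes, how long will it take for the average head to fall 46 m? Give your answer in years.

t ≈ 0.19 years

A = 640 km² = 6.4 × 10^8 m²
ΔV = S × A × Δh = 7.9 × 10^-4 × 6.4 × 10^8 × 46 = 2.326 × 10^7 m³
Q = 99000 acre-ft/yr = 3.346 × 10^5 m³/d
t = ΔV / Q = 2.326 × 10^7 m³ / 3.346 × 10^5 m³/d = 69.52 d
t = 69.52 d ≈ 0.1905 years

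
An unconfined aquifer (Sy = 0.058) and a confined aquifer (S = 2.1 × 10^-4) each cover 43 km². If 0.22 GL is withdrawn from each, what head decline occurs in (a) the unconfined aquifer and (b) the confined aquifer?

Δh_u ≈ 0.0882 m; Δh_c ≈ 24.4 m

A = 43 km² = 4.3 × 10^7 m²
ΔV = 0.22 GL = 2.2 × 10^5 m³
Unconfined: Δh_u = ΔV/(Sy·A) = 2.2 × 10^5/(0.058 × 4.3 × 10^7) = 0.08821 m
Confined: Δh_c = ΔV/(S·A) = 2.2 × 10^5/(2.1 × 10^-4 × 4.3 × 10^7) = 24.36 m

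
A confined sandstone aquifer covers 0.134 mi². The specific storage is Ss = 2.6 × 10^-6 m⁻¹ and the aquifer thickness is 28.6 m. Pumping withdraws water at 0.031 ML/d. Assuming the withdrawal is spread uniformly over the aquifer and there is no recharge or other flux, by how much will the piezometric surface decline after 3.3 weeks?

S = Ss × b = 2.6 × 10^-6 m⁻¹ × 28.6 m = 7.436 × 10^-5
A = 0.134 mi² = 3.471 × 10^5 m²
Q = 0.031 ML/d = 31 m³/d
t = 3.3 weeks = 23.1 d
ΔV = Q × t = 31 m³/d × 23.1 d = 716.1 m³
Δh = ΔV / (S × A) = 716.1 / (7.436 × 10^-5 × 3.471 × 10^5) = 27.75 m

Δh ≈ 27.7 m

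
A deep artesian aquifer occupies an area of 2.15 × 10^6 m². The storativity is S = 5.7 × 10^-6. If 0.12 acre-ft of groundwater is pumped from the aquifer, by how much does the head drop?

ΔV = 0.12 acre-ft = 148 m³
Δh = ΔV / (S × A) = 148 m³ / (5.7 × 10^-6 × 2.15 × 10^6 m²) = 12.08 m

Δh ≈ 12.1 m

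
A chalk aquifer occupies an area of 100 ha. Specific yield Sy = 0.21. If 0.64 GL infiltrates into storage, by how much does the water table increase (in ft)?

A = 100 ha = 1 × 10^6 m²
ΔV = 0.64 GL = 6.4 × 10^5 m³
Δh = ΔV / (Sy × A) = 6.4 × 10^5 m³ / (0.21 × 1 × 10^6 m²) = 3.048 m
Δh = 3.048 m = 9.999 ft

Δh ≈ 10 ft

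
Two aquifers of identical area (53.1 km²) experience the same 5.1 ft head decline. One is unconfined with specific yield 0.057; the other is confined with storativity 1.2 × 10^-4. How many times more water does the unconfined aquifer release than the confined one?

A = 53.1 km² = 5.31 × 10^7 m²
Δh = 5.1 ft = 1.554 m
Unconfined: ΔV_u = Sy × A × Δh = 0.057 × 5.31 × 10^7 × 1.554 = 4.705 × 10^6 m³
Confined: ΔV_c = S × A × Δh = 1.2 × 10^-4 × 5.31 × 10^7 × 1.554 = 9905 m³
Ratio = ΔV_u / ΔV_c = Sy / S = 0.057 / 1.2 × 10^-4 = 475

ΔV_u / ΔV_c ≈ 475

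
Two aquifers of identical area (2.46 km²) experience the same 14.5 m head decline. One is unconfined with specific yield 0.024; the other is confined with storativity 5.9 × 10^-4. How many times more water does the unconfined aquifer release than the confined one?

ΔV_u / ΔV_c ≈ 40.7

A = 2.46 km² = 2.46 × 10^6 m²
Unconfined: ΔV_u = Sy × A × Δh = 0.024 × 2.46 × 10^6 × 14.5 = 8.561 × 10^5 m³
Confined: ΔV_c = S × A × Δh = 5.9 × 10^-4 × 2.46 × 10^6 × 14.5 = 21050 m³
Ratio = ΔV_u / ΔV_c = Sy / S = 0.024 / 5.9 × 10^-4 = 40.68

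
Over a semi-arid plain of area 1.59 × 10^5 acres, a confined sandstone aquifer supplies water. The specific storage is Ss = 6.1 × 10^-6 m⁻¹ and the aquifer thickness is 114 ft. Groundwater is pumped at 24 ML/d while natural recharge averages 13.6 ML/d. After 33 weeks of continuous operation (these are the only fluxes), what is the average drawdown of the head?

b = 114 ft = 34.75 m
S = Ss × b = 6.1 × 10^-6 m⁻¹ × 34.75 m = 2.12 × 10^-4
A = 1.59 × 10^5 acres = 6.435 × 10^8 m²
Net abstraction = 24 − 13.6 = 10.4 ML/d
Q_net = 10.4 ML/d = 10400 m³/d
t = 33 weeks = 231 d
ΔV = Q × t = 10400 m³/d × 231 d = 2.402 × 10^6 m³
Δh = ΔV / (S × A) = 2.402 × 10^6 / (2.12 × 10^-4 × 6.435 × 10^8) = 17.61 m

Δh ≈ 17.6 m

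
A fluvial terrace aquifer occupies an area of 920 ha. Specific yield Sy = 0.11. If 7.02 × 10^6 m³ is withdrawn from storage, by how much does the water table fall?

A = 920 ha = 9.2 × 10^6 m²
Δh = ΔV / (Sy × A) = 7.02 × 10^6 m³ / (0.11 × 9.2 × 10^6 m²) = 6.937 m

Δh ≈ 6.94 m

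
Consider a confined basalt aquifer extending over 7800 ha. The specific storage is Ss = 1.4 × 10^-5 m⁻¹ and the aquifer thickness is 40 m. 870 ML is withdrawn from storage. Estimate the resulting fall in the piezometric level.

Δh ≈ 19.9 m

S = Ss × b = 1.4 × 10^-5 m⁻¹ × 40 m = 5.6 × 10^-4
A = 7800 ha = 7.8 × 10^7 m²
ΔV = 870 ML = 8.7 × 10^5 m³
Δh = ΔV / (S × A) = 8.7 × 10^5 m³ / (5.6 × 10^-4 × 7.8 × 10^7 m²) = 19.92 m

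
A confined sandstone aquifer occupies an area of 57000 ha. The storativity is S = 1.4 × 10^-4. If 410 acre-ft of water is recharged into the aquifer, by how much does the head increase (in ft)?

A = 57000 ha = 5.7 × 10^8 m²
ΔV = 410 acre-ft = 5.057 × 10^5 m³
Δh = ΔV / (S × A) = 5.057 × 10^5 m³ / (1.4 × 10^-4 × 5.7 × 10^8 m²) = 6.337 m
Δh = 6.337 m = 20.79 ft

Δh ≈ 20.8 ft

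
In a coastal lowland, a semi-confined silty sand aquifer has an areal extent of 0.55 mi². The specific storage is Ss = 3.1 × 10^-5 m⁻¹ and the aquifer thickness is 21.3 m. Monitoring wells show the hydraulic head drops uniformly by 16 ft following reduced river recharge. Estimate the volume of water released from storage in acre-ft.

ΔV ≈ 3.72 acre-ft

S = Ss × b = 3.1 × 10^-5 m⁻¹ × 21.3 m = 6.603 × 10^-4
A = 0.55 mi² = 1.424 × 10^6 m²
Δh = 16 ft = 4.877 m
ΔV = S × A × Δh = 6.603 × 10^-4 × 1.424 × 10^6 m² × 4.877 m = 4587 m³
ΔV = 4587 m³ = 3.719 acre-ft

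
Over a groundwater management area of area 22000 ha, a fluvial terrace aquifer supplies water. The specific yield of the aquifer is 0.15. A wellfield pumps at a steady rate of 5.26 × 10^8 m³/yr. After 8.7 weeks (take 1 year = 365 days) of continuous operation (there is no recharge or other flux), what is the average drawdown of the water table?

A = 22000 ha = 2.2 × 10^8 m²
Q = 5.26 × 10^8 m³/yr = 1.441 × 10^6 m³/d
t = 8.7 weeks = 60.9 d
ΔV = Q × t = 1.441 × 10^6 m³/d × 60.9 d = 8.776 × 10^7 m³
Δh = ΔV / (Sy × A) = 8.776 × 10^7 / (0.15 × 2.2 × 10^8) = 2.659 m

Δh ≈ 2.66 m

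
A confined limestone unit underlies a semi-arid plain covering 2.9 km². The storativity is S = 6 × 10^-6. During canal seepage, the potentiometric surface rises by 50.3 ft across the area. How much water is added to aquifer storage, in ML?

A = 2.9 km² = 2.9 × 10^6 m²
Δh = 50.3 ft = 15.33 m
ΔV = S × A × Δh = 6 × 10^-6 × 2.9 × 10^6 m² × 15.33 m = 266.8 m³
ΔV = 266.8 m³ = 0.2668 ML

ΔV ≈ 0.267 ML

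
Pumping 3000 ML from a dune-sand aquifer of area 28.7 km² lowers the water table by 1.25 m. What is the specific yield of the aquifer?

A = 28.7 km² = 2.87 × 10^7 m²
ΔV = 3000 ML = 3 × 10^6 m³
Sy = ΔV / (A × Δh) = 3 × 10^6 m³ / (2.87 × 10^7 m² × 1.25 m) = 0.08362

Sy ≈ 0.084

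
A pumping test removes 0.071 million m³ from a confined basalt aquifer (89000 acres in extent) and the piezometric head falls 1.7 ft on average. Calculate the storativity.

S ≈ 3.8 × 10^-4

A = 89000 acres = 3.602 × 10^8 m²
Δh = 1.7 ft = 0.5182 m
ΔV = 0.071 million m³ = 71000 m³
S = ΔV / (A × Δh) = 71000 m³ / (3.602 × 10^8 m² × 0.5182 m) = 3.804 × 10^-4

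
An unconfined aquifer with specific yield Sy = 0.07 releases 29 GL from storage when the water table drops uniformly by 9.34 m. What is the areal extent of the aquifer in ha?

A ≈ 4440 ha

ΔV = 29 GL = 2.9 × 10^7 m³
A = ΔV / (Sy × Δh) = 2.9 × 10^7 / (0.07 × 9.34) = 4.436 × 10^7 m²
A = 4.436 × 10^7 m² = 4436 ha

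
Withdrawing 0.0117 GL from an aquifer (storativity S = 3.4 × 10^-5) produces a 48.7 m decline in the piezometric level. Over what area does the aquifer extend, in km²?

A ≈ 7.07 km²

ΔV = 0.0117 GL = 11700 m³
A = ΔV / (S × Δh) = 11700 / (3.4 × 10^-5 × 48.7) = 7.066 × 10^6 m²
A = 7.066 × 10^6 m² = 7.066 km²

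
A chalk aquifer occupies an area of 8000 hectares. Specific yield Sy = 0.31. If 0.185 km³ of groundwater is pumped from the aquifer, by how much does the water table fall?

A = 8000 hectares = 8 × 10^7 m²
ΔV = 0.185 km³ = 1.85 × 10^8 m³
Δh = ΔV / (Sy × A) = 1.85 × 10^8 m³ / (0.31 × 8 × 10^7 m²) = 7.46 m

Δh ≈ 7.46 m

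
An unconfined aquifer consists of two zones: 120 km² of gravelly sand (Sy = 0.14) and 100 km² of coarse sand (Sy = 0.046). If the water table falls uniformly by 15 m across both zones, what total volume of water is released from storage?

A₁ = 120 km² = 1.2 × 10^8 m²; A₂ = 100 km² = 1 × 10^8 m²
ΔV₁ = 0.14 × 1.2 × 10^8 × 15 = 2.52 × 10^8 m³
ΔV₂ = 0.046 × 1 × 10^8 × 15 = 6.9 × 10^7 m³
ΔV = ΔV₁ + ΔV₂ = 3.21 × 10^8 m³

ΔV ≈ 3.21 × 10^8 m³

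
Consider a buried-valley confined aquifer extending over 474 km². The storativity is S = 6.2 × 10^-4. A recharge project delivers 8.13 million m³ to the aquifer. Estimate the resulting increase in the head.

A = 474 km² = 4.74 × 10^8 m²
ΔV = 8.13 million m³ = 8.13 × 10^6 m³
Δh = ΔV / (S × A) = 8.13 × 10^6 m³ / (6.2 × 10^-4 × 4.74 × 10^8 m²) = 27.66 m

Δh ≈ 27.7 m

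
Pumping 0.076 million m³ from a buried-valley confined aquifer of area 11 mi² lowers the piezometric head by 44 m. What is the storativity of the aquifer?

S ≈ 6.1 × 10^-5

A = 11 mi² = 2.849 × 10^7 m²
ΔV = 0.076 million m³ = 76000 m³
S = ΔV / (A × Δh) = 76000 m³ / (2.849 × 10^7 m² × 44 m) = 6.063 × 10^-5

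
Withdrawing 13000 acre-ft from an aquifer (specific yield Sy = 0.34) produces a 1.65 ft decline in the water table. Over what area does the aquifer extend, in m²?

A ≈ 9.38 × 10^7 m²

Δh = 1.65 ft = 0.5029 m
ΔV = 13000 acre-ft = 1.604 × 10^7 m³
A = ΔV / (Sy × Δh) = 1.604 × 10^7 / (0.34 × 0.5029) = 9.378 × 10^7 m²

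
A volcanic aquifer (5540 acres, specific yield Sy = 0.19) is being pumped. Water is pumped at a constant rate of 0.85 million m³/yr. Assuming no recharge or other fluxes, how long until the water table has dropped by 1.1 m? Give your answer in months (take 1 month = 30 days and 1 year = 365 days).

A = 5540 acres = 2.242 × 10^7 m²
ΔV = Sy × A × Δh = 0.19 × 2.242 × 10^7 × 1.1 = 4.686 × 10^6 m³
Q = 0.85 million m³/yr = 2329 m³/d
t = ΔV / Q = 4.686 × 10^6 m³ / 2329 m³/d = 2012 d
t = 2012 d ≈ 67.07 months

t ≈ 67.1 months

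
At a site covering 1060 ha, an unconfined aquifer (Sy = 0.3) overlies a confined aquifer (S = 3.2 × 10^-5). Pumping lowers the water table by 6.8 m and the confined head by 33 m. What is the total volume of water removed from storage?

A = 1060 ha = 1.06 × 10^7 m²
Unconfined: ΔV_u = Sy × A × Δh_u = 0.3 × 1.06 × 10^7 × 6.8 = 2.162 × 10^7 m³
Confined: ΔV_c = S × A × Δh_c = 3.2 × 10^-5 × 1.06 × 10^7 × 33 = 11190 m³
Total ΔV = 2.162 × 10^7 + 11190 = 2.164 × 10^7 m³

ΔV ≈ 2.16 × 10^7 m³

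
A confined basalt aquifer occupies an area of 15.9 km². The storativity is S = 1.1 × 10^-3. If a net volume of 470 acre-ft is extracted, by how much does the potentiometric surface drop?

Δh ≈ 33.1 m

A = 15.9 km² = 1.59 × 10^7 m²
ΔV = 470 acre-ft = 5.797 × 10^5 m³
Δh = ΔV / (S × A) = 5.797 × 10^5 m³ / (0.0011 × 1.59 × 10^7 m²) = 33.15 m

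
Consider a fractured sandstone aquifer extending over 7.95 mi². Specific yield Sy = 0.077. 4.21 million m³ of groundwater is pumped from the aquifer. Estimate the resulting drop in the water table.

A = 7.95 mi² = 2.059 × 10^7 m²
ΔV = 4.21 million m³ = 4.21 × 10^6 m³
Δh = ΔV / (Sy × A) = 4.21 × 10^6 m³ / (0.077 × 2.059 × 10^7 m²) = 2.655 m

Δh ≈ 2.66 m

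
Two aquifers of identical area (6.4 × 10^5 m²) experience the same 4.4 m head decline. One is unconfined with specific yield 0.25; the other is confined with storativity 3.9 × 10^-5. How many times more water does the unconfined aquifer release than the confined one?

Unconfined: ΔV_u = Sy × A × Δh = 0.25 × 6.4 × 10^5 × 4.4 = 7.04 × 10^5 m³
Confined: ΔV_c = S × A × Δh = 3.9 × 10^-5 × 6.4 × 10^5 × 4.4 = 109.8 m³
Ratio = ΔV_u / ΔV_c = Sy / S = 0.25 / 3.9 × 10^-5 = 6410

ΔV_u / ΔV_c ≈ 6410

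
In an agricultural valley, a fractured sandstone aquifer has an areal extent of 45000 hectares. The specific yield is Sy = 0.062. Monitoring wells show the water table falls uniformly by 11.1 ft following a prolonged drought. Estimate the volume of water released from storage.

ΔV ≈ 9.44 × 10^7 m³

A = 45000 hectares = 4.5 × 10^8 m²
Δh = 11.1 ft = 3.383 m
ΔV = Sy × A × Δh = 0.062 × 4.5 × 10^8 m² × 3.383 m = 9.439 × 10^7 m³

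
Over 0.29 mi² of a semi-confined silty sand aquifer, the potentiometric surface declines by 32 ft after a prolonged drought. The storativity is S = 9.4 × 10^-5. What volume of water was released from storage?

ΔV ≈ 689 m³

A = 0.29 mi² = 7.511 × 10^5 m²
Δh = 32 ft = 9.754 m
ΔV = S × A × Δh = 9.4 × 10^-5 × 7.511 × 10^5 m² × 9.754 m = 688.6 m³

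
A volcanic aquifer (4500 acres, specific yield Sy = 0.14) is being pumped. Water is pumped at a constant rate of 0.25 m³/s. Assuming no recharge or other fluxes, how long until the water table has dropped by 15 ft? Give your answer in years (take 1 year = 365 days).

t ≈ 1.48 years

A = 4500 acres = 1.821 × 10^7 m²
Δh = 15 ft = 4.572 m
ΔV = Sy × A × Δh = 0.14 × 1.821 × 10^7 × 4.572 = 1.166 × 10^7 m³
Q = 0.25 m³/s = 21600 m³/d
t = ΔV / Q = 1.166 × 10^7 m³ / 21600 m³/d = 539.6 d
t = 539.6 d ≈ 1.478 years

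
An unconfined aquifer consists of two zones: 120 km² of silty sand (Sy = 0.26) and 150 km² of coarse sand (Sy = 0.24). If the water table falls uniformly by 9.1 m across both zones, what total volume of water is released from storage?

ΔV ≈ 6.12 × 10^8 m³

A₁ = 120 km² = 1.2 × 10^8 m²; A₂ = 150 km² = 1.5 × 10^8 m²
ΔV₁ = 0.26 × 1.2 × 10^8 × 9.1 = 2.839 × 10^8 m³
ΔV₂ = 0.24 × 1.5 × 10^8 × 9.1 = 3.276 × 10^8 m³
ΔV = ΔV₁ + ΔV₂ = 6.115 × 10^8 m³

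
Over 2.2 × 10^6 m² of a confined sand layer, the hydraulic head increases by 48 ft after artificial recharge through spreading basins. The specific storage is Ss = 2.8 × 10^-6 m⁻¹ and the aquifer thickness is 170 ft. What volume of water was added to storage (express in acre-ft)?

b = 170 ft = 51.82 m
S = Ss × b = 2.8 × 10^-6 m⁻¹ × 51.82 m = 1.451 × 10^-4
Δh = 48 ft = 14.63 m
ΔV = S × A × Δh = 1.451 × 10^-4 × 2.2 × 10^6 m² × 14.63 m = 4670 m³
ΔV = 4670 m³ = 3.786 acre-ft

ΔV ≈ 3.79 acre-ft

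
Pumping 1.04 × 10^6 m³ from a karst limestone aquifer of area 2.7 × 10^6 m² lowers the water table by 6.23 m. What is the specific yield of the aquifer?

Sy ≈ 0.062

Sy = ΔV / (A × Δh) = 1.04 × 10^6 m³ / (2.7 × 10^6 m² × 6.23 m) = 0.06183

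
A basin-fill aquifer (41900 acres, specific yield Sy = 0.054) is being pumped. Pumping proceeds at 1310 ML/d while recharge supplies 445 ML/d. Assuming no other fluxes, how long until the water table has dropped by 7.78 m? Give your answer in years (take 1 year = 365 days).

t ≈ 0.226 years

A = 41900 acres = 1.696 × 10^8 m²
ΔV = Sy × A × Δh = 0.054 × 1.696 × 10^8 × 7.78 = 7.124 × 10^7 m³
Net withdrawal = 1310 − 445 = 865 ML/d = 8.65 × 10^5 m³/d
t = ΔV / Q = 7.124 × 10^7 m³ / 8.65 × 10^5 m³/d = 82.35 d
t = 82.35 d ≈ 0.2256 years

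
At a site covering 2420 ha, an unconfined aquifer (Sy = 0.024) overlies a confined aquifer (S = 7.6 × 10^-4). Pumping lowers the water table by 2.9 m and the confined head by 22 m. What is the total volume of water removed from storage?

A = 2420 ha = 2.42 × 10^7 m²
Unconfined: ΔV_u = Sy × A × Δh_u = 0.024 × 2.42 × 10^7 × 2.9 = 1.684 × 10^6 m³
Confined: ΔV_c = S × A × Δh_c = 7.6 × 10^-4 × 2.42 × 10^7 × 22 = 4.046 × 10^5 m³
Total ΔV = 1.684 × 10^6 + 4.046 × 10^5 = 2.089 × 10^6 m³

ΔV ≈ 2.09 × 10^6 m³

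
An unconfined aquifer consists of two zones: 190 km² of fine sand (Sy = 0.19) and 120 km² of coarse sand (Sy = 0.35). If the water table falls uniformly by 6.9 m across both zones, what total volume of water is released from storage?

ΔV ≈ 5.39 × 10^8 m³

A₁ = 190 km² = 1.9 × 10^8 m²; A₂ = 120 km² = 1.2 × 10^8 m²
ΔV₁ = 0.19 × 1.9 × 10^8 × 6.9 = 2.491 × 10^8 m³
ΔV₂ = 0.35 × 1.2 × 10^8 × 6.9 = 2.898 × 10^8 m³
ΔV = ΔV₁ + ΔV₂ = 5.389 × 10^8 m³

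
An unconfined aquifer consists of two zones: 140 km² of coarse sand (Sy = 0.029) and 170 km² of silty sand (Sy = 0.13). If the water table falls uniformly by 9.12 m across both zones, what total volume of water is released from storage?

A₁ = 140 km² = 1.4 × 10^8 m²; A₂ = 170 km² = 1.7 × 10^8 m²
ΔV₁ = 0.029 × 1.4 × 10^8 × 9.12 = 3.703 × 10^7 m³
ΔV₂ = 0.13 × 1.7 × 10^8 × 9.12 = 2.016 × 10^8 m³
ΔV = ΔV₁ + ΔV₂ = 2.386 × 10^8 m³

ΔV ≈ 2.39 × 10^8 m³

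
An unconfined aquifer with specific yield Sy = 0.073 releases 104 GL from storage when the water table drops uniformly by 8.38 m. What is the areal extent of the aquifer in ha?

A ≈ 17000 ha

ΔV = 104 GL = 1.04 × 10^8 m³
A = ΔV / (Sy × Δh) = 1.04 × 10^8 / (0.073 × 8.38) = 1.7 × 10^8 m²
A = 1.7 × 10^8 m² = 17000 ha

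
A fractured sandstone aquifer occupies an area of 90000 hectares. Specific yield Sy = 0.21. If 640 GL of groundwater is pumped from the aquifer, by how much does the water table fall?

A = 90000 hectares = 9 × 10^8 m²
ΔV = 640 GL = 6.4 × 10^8 m³
Δh = ΔV / (Sy × A) = 6.4 × 10^8 m³ / (0.21 × 9 × 10^8 m²) = 3.386 m

Δh ≈ 3.39 m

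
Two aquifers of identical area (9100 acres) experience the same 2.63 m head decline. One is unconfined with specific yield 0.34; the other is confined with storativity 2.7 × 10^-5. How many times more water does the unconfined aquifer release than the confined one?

ΔV_u / ΔV_c ≈ 12600

A = 9100 acres = 3.683 × 10^7 m²
Unconfined: ΔV_u = Sy × A × Δh = 0.34 × 3.683 × 10^7 × 2.63 = 3.293 × 10^7 m³
Confined: ΔV_c = S × A × Δh = 2.7 × 10^-5 × 3.683 × 10^7 × 2.63 = 2615 m³
Ratio = ΔV_u / ΔV_c = Sy / S = 0.34 / 2.7 × 10^-5 = 12590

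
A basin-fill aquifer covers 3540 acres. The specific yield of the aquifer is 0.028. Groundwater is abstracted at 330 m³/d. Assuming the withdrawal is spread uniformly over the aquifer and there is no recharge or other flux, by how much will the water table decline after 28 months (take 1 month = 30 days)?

Δh ≈ 0.691 m

A = 3540 acres = 1.433 × 10^7 m²
t = 28 months = 840 d
ΔV = Q × t = 330 m³/d × 840 d = 2.772 × 10^5 m³
Δh = ΔV / (Sy × A) = 2.772 × 10^5 / (0.028 × 1.433 × 10^7) = 0.6911 m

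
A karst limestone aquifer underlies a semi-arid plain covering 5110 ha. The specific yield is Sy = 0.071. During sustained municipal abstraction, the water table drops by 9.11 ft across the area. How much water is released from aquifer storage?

ΔV ≈ 1.01 × 10^7 m³

A = 5110 ha = 5.11 × 10^7 m²
Δh = 9.11 ft = 2.777 m
ΔV = Sy × A × Δh = 0.071 × 5.11 × 10^7 m² × 2.777 m = 1.007 × 10^7 m³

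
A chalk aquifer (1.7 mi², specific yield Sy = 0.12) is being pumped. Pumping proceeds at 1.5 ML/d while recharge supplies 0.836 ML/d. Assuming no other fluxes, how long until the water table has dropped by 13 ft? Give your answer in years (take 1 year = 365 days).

A = 1.7 mi² = 4.403 × 10^6 m²
Δh = 13 ft = 3.962 m
ΔV = Sy × A × Δh = 0.12 × 4.403 × 10^6 × 3.962 = 2.094 × 10^6 m³
Net withdrawal = 1.5 − 0.836 = 0.664 ML/d = 664 m³/d
t = ΔV / Q = 2.094 × 10^6 m³ / 664 m³/d = 3153 d
t = 3153 d ≈ 8.638 years

t ≈ 8.64 years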